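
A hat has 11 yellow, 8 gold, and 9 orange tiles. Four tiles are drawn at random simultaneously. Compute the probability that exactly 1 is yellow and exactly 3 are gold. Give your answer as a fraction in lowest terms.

88/2925

Unordered draws without replacement: count favorable combinations over C(28,4).
Favorable = C(11,1) · C(8,3) · C(9,0) = 616; total = C(28,4) = 20475.
P = 616/20475 = 88/2925 ≈ 0.0301.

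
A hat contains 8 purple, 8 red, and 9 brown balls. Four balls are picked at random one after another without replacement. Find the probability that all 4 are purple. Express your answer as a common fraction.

Unordered draws without replacement: count favorable combinations over C(25,4).
Favorable = C(8,4) · C(8,0) · C(9,0) = 70; total = C(25,4) = 12650.
P = 70/12650 = 7/1265 ≈ 0.0055.

7/1265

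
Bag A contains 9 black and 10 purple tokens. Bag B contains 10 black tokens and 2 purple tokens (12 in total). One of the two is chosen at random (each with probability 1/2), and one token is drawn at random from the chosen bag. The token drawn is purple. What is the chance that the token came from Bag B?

19/79

P(purple | Bag A) = 10/19; P(purple | Bag B) = 1/6.
P(purple) = 1/2·10/19 + 1/2·1/6 = 79/228.
By Bayes' rule, P(Bag B | purple) = 1/12 / 79/228 = 19/79 ≈ 0.2405.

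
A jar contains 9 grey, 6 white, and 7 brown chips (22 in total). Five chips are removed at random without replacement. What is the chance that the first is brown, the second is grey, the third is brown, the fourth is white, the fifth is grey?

6/1045

Multiply the conditional probability of each draw in order, without replacement, so each draw removes one from its color and from the total.
P = (7/22) · (9/21) · (6/20) · (6/19) · (8/18) = 6/1045 ≈ 0.0057.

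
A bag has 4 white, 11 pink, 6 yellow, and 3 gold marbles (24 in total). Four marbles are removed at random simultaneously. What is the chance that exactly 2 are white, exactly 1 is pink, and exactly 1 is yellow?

Unordered draws without replacement: count favorable combinations over C(24,4).
Favorable = C(4,2) · C(11,1) · C(6,1) · C(3,0) = 396; total = C(24,4) = 10626.
P = 396/10626 = 6/161 ≈ 0.0373.

6/161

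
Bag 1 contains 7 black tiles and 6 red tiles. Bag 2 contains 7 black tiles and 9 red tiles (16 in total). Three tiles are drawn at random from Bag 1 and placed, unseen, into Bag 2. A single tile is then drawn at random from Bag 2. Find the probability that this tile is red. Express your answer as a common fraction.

135/247

Condition on how many of the transferred tiles are red (from Bag 1: 6 red of 13; then Bag 2 has 19 total).
  0 red: C(6,0)C(7,3)/C(13,3) = 35/286; then P = 9/19
  1 red: C(6,1)C(7,2)/C(13,3) = 63/143; then P = 10/19
  2 red: C(6,2)C(7,1)/C(13,3) = 105/286; then P = 11/19
  3 red: C(6,3)C(7,0)/C(13,3) = 10/143; then P = 12/19
P(red from Bag 2) = 135/247 ≈ 0.5466.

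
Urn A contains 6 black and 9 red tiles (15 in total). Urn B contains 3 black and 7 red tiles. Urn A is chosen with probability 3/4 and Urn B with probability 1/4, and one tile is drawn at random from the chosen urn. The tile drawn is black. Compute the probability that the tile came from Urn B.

1/5

P(black | Urn A) = 2/5; P(black | Urn B) = 3/10.
P(black) = 3/4·2/5 + 1/4·3/10 = 3/8.
By Bayes' rule, P(Urn B | black) = 3/40 / 3/8 = 1/5 ≈ 0.2000.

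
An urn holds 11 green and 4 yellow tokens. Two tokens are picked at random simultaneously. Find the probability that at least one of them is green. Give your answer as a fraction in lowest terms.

33/35

Use the complement: P(at least one green) = 1 − P(no green).
P(none) = C(4,2)/C(15,2) = 6/105.
So P = 1 − 6/105 = 33/35 ≈ 0.9429.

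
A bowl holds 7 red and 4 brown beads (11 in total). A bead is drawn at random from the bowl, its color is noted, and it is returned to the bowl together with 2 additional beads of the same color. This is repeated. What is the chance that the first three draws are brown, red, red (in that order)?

84/715

Track the composition after each reinforcement of +2.
P = (4/11) · (7/13) · (9/15) = 84/715 ≈ 0.1175.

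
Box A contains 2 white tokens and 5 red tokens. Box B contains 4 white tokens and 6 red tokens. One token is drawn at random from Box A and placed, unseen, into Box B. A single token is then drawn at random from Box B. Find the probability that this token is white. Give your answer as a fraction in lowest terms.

30/77

Condition on how many of the transferred tokens are white (from Box A: 2 white of 7; then Box B has 11 total).
  0 white: C(2,0)C(5,1)/C(7,1) = 5/7; then P = 4/11
  1 white: C(2,1)C(5,0)/C(7,1) = 2/7; then P = 5/11
P(white from Box B) = 30/77 ≈ 0.3896.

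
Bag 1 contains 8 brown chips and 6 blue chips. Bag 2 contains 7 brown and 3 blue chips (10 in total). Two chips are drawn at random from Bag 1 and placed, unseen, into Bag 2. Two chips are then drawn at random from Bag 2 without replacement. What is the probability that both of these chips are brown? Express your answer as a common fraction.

Condition on how many of the transferred chips are brown (from Bag 1: 8 brown of 14; then Bag 2 has 12 total).
  0 brown: C(8,0)C(6,2)/C(14,2) = 15/91; then P = C(7,2)/C(12,2) = 7/22
  1 brown: C(8,1)C(6,1)/C(14,2) = 48/91; then P = C(8,2)/C(12,2) = 14/33
  2 brown: C(8,2)C(6,0)/C(14,2) = 4/13; then P = C(9,2)/C(12,2) = 6/11
P(both brown) = 127/286 ≈ 0.4441.

127/286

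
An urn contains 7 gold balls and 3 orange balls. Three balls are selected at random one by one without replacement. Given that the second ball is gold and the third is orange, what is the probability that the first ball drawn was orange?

1/4

P(first=orange and the second ball is gold and the third is orange) = (3/10)·(7/9)·(2/8) = 7/120.
P(E) = Σ over first color = 7/40 + 7/120 = 7/30.
By Bayes, P(first=orange | E) = 7/120 / 7/30 = 1/4 ≈ 0.2500.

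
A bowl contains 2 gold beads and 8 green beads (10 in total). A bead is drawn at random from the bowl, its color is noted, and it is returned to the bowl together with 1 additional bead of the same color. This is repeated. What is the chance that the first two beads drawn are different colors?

16/55

Either gold then green, or green then gold; after the first draw the total is 11.
P = (2/10)·(8/11) + (8/10)·(2/11) = 16/55 ≈ 0.2909.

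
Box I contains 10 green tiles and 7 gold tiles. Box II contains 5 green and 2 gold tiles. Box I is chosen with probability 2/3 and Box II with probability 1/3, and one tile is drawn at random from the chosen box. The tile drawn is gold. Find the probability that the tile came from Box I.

P(gold | Box I) = 7/17; P(gold | Box II) = 2/7.
P(gold) = 2/3·7/17 + 1/3·2/7 = 44/119.
By Bayes' rule, P(Box I | gold) = 14/51 / 44/119 = 49/66 ≈ 0.7424.

49/66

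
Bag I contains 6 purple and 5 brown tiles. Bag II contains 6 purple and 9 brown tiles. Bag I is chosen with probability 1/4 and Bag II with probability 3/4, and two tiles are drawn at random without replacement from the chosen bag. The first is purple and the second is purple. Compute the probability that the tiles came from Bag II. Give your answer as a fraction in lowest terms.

11/18

P(E | Bag I) = 3/11; P(E | Bag II) = 1/7.
P(E) = 1/4·3/11 + 3/4·1/7 = 27/154.
By Bayes' rule, P(Bag II | E) = 3/28 / 27/154 = 11/18 ≈ 0.6111.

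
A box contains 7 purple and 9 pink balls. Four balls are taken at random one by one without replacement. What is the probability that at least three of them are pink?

51/130

Sum the hypergeometric tail for j = 3,…,4 pink balls.
Favorable = C(9,3)·C(7,1) + C(9,4)·C(7,0) = 714; total = C(16,4) = 1820.
P = 714/1820 = 51/130 ≈ 0.3923.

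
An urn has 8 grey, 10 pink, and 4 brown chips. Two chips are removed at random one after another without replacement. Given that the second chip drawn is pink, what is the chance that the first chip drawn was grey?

P(first=grey and the second chip drawn is pink) = (8/22)·(10/21) = 40/231.
P(the second chip drawn is pink) = Σ over first color = 40/231 + 15/77 + 20/231 = 5/11.
By Bayes, P(first=grey | the second chip drawn is pink) = 40/231 / 5/11 = 8/21 ≈ 0.3810.

8/21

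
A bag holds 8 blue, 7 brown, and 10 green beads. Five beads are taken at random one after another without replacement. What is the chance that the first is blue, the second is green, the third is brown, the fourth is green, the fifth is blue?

7/1265

Multiply the conditional probability of each draw in order, without replacement, so each draw removes one from its color and from the total.
P = (8/25) · (10/24) · (7/23) · (9/22) · (7/21) = 7/1265 ≈ 0.0055.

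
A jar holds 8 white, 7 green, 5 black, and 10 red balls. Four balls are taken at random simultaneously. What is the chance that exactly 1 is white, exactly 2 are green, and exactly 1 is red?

Unordered draws without replacement: count favorable combinations over C(30,4).
Favorable = C(8,1) · C(7,2) · C(5,0) · C(10,1) = 1680; total = C(30,4) = 27405.
P = 1680/27405 = 16/261 ≈ 0.0613.

16/261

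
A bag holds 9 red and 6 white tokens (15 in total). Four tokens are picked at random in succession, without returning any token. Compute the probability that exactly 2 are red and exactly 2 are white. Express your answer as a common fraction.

Unordered draws without replacement: count favorable combinations over C(15,4).
Favorable = C(9,2) · C(6,2) = 540; total = C(15,4) = 1365.
P = 540/1365 = 36/91 ≈ 0.3956.

36/91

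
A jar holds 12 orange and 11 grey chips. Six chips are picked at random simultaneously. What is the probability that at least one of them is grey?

433/437

Use the complement: P(at least one grey) = 1 − P(no grey).
P(none) = C(12,6)/C(23,6) = 924/100947.
So P = 1 − 924/100947 = 433/437 ≈ 0.9908.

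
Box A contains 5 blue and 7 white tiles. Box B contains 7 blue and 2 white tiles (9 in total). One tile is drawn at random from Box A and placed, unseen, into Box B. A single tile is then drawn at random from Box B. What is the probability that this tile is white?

Condition on how many of the transferred tiles are white (from Box A: 7 white of 12; then Box B has 10 total).
  0 white: C(7,0)C(5,1)/C(12,1) = 5/12; then P = 2/10
  1 white: C(7,1)C(5,0)/C(12,1) = 7/12; then P = 3/10
P(white from Box B) = 31/120 ≈ 0.2583.

31/120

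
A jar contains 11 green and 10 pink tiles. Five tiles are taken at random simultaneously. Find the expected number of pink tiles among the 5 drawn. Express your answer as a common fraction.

50/21

By linearity of expectation, E[X] = Σ P(draw i is pink); by symmetry each draw (even without replacement) has P(pink) = 10/21.
E[X] = 5 · 10/21 = 50/21 ≈ 2.3810.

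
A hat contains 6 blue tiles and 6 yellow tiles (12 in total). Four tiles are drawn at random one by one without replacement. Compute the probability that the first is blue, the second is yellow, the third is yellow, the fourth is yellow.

2/33

Multiply the conditional probability of each draw in order, without replacement, so each draw removes one from its color and from the total.
P = (6/12) · (6/11) · (5/10) · (4/9) = 2/33 ≈ 0.0606.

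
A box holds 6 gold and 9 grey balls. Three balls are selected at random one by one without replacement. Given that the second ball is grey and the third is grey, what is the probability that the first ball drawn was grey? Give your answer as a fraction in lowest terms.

P(first=grey and the second ball is grey and the third is grey) = (9/15)·(8/14)·(7/13) = 12/65.
P(E) = Σ over first color = 72/455 + 12/65 = 12/35.
By Bayes, P(first=grey | E) = 12/65 / 12/35 = 7/13 ≈ 0.5385.

7/13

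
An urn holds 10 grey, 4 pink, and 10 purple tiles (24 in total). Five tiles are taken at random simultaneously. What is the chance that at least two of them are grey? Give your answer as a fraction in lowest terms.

33/46

Sum the hypergeometric tail for j = 2,…,5 grey tiles.
Favorable = C(10,2)·C(14,3) + C(10,3)·C(14,2) + C(10,4)·C(14,1) + C(10,5)·C(14,0) = 30492; total = C(24,5) = 42504.
P = 30492/42504 = 33/46 ≈ 0.7174.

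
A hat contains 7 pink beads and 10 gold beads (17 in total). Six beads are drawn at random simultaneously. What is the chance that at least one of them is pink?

869/884

Use the complement: P(at least one pink) = 1 − P(no pink).
P(none) = C(10,6)/C(17,6) = 210/12376.
So P = 1 − 210/12376 = 869/884 ≈ 0.9830.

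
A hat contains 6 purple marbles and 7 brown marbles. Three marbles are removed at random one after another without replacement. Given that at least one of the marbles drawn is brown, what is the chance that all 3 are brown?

5/38

P(all 3 brown) = C(7,3)/C(13,3) = 35/286; P(at least one brown) = 1 − C(6,3)/C(13,3) = 133/143.
Since 'all 3 brown' ⊆ 'at least one brown', P(all 3 | at least one) = 35/286 / 133/143 = 5/38 ≈ 0.1316.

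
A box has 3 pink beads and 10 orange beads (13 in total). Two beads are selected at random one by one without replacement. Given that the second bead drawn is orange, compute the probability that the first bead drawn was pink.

P(first=pink and the second bead drawn is orange) = (3/13)·(10/12) = 5/26.
P(the second bead drawn is orange) = Σ over first color = 5/26 + 15/26 = 10/13.
By Bayes, P(first=pink | the second bead drawn is orange) = 5/26 / 10/13 = 1/4 ≈ 0.2500.

1/4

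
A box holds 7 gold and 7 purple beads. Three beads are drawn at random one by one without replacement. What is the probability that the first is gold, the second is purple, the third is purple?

7/52

Multiply the conditional probability of each draw in order, without replacement, so each draw removes one from its color and from the total.
P = (7/14) · (7/13) · (6/12) = 7/52 ≈ 0.1346.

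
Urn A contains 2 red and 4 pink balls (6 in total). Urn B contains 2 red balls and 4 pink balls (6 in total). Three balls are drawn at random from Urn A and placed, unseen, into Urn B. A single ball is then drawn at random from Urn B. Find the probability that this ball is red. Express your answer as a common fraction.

Condition on how many of the transferred balls are red (from Urn A: 2 red of 6; then Urn B has 9 total).
  0 red: C(2,0)C(4,3)/C(6,3) = 1/5; then P = 2/9
  1 red: C(2,1)C(4,2)/C(6,3) = 3/5; then P = 3/9
  2 red: C(2,2)C(4,1)/C(6,3) = 1/5; then P = 4/9
P(red from Urn B) = 1/3 ≈ 0.3333.

1/3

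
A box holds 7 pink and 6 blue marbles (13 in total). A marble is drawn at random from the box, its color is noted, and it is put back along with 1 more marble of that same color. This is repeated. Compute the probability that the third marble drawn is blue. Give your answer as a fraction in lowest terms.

Sum over the four possibilities for the first two draws (blue/not-blue each), tracking how the blue count and total change by +1 per draw.
P(third is blue) = 6/13 ≈ 0.4615. (In a Pólya urn every draw has the same marginal probability 6/13.)

6/13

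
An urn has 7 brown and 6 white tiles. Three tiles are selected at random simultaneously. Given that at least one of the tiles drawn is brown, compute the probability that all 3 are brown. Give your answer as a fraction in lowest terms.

P(all 3 brown) = C(7,3)/C(13,3) = 35/286; P(at least one brown) = 1 − C(6,3)/C(13,3) = 133/143.
Since 'all 3 brown' ⊆ 'at least one brown', P(all 3 | at least one) = 35/286 / 133/143 = 5/38 ≈ 0.1316.

5/38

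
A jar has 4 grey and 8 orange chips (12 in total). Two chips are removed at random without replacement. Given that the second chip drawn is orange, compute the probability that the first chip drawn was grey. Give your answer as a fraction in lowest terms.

P(first=grey and the second chip drawn is orange) = (4/12)·(8/11) = 8/33.
P(the second chip drawn is orange) = Σ over first color = 8/33 + 14/33 = 2/3.
By Bayes, P(first=grey | the second chip drawn is orange) = 8/33 / 2/3 = 4/11 ≈ 0.3636.

4/11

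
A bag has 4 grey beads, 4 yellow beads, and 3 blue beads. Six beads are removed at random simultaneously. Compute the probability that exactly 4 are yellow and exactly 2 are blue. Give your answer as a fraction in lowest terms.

Unordered draws without replacement: count favorable combinations over C(11,6).
Favorable = C(4,0) · C(4,4) · C(3,2) = 3; total = C(11,6) = 462.
P = 3/462 = 1/154 ≈ 0.0065.

1/154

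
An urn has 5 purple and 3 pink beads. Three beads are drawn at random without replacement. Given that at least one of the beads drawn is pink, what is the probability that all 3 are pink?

1/46

P(all 3 pink) = C(3,3)/C(8,3) = 1/56; P(at least one pink) = 1 − C(5,3)/C(8,3) = 23/28.
Since 'all 3 pink' ⊆ 'at least one pink', P(all 3 | at least one) = 1/56 / 23/28 = 1/46 ≈ 0.0217.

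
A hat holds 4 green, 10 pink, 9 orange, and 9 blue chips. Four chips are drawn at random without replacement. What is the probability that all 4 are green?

Unordered draws without replacement: count favorable combinations over C(32,4).
Favorable = C(4,4) · C(10,0) · C(9,0) · C(9,0) = 1; total = C(32,4) = 35960.
P = 1/35960 = 1/35960 ≈ 0.0000.

1/35960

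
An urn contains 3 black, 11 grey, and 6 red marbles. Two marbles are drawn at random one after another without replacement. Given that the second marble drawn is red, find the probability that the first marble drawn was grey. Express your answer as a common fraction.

11/19

P(first=grey and the second marble drawn is red) = (11/20)·(6/19) = 33/190.
P(the second marble drawn is red) = Σ over first color = 9/190 + 33/190 + 3/38 = 3/10.
By Bayes, P(first=grey | the second marble drawn is red) = 33/190 / 3/10 = 11/19 ≈ 0.5789.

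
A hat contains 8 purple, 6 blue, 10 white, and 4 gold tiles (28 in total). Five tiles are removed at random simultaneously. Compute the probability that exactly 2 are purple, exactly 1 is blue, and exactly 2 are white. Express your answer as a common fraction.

1/13

Unordered draws without replacement: count favorable combinations over C(28,5).
Favorable = C(8,2) · C(6,1) · C(10,2) · C(4,0) = 7560; total = C(28,5) = 98280.
P = 7560/98280 = 1/13 ≈ 0.0769.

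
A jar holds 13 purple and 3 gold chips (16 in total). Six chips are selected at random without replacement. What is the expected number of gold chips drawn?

9/8

By linearity of expectation, E[X] = Σ P(draw i is gold); by symmetry each draw (even without replacement) has P(gold) = 3/16.
E[X] = 6 · 3/16 = 9/8 ≈ 1.1250.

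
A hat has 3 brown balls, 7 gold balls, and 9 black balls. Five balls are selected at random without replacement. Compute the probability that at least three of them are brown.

10/969

Sum the hypergeometric tail for j = 3,…,3 brown balls.
Favorable = C(3,3)·C(16,2) = 120; total = C(19,5) = 11628.
P = 120/11628 = 10/969 ≈ 0.0103.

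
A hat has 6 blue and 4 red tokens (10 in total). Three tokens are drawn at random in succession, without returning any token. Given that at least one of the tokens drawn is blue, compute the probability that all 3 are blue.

5/29

P(all 3 blue) = C(6,3)/C(10,3) = 1/6; P(at least one blue) = 1 − C(4,3)/C(10,3) = 29/30.
Since 'all 3 blue' ⊆ 'at least one blue', P(all 3 | at least one) = 1/6 / 29/30 = 5/29 ≈ 0.1724.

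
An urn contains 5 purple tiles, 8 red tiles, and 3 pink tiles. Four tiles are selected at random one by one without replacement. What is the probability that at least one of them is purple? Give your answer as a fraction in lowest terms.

149/182

Use the complement: P(at least one purple) = 1 − P(no purple).
P(none) = C(11,4)/C(16,4) = 330/1820.
So P = 1 − 330/1820 = 149/182 ≈ 0.8187.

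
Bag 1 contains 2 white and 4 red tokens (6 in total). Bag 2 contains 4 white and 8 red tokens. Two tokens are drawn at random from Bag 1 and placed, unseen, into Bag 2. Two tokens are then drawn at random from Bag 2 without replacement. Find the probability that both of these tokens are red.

Condition on how many of the transferred tokens are red (from Bag 1: 4 red of 6; then Bag 2 has 14 total).
  0 red: C(4,0)C(2,2)/C(6,2) = 1/15; then P = C(8,2)/C(14,2) = 4/13
  1 red: C(4,1)C(2,1)/C(6,2) = 8/15; then P = C(9,2)/C(14,2) = 36/91
  2 red: C(4,2)C(2,0)/C(6,2) = 2/5; then P = C(10,2)/C(14,2) = 45/91
P(both red) = 586/1365 ≈ 0.4293.

586/1365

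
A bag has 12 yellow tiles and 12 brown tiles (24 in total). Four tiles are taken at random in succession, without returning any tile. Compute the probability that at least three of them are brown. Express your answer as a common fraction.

Sum the hypergeometric tail for j = 3,…,4 brown tiles.
Favorable = C(12,3)·C(12,1) + C(12,4)·C(12,0) = 3135; total = C(24,4) = 10626.
P = 3135/10626 = 95/322 ≈ 0.2950.

95/322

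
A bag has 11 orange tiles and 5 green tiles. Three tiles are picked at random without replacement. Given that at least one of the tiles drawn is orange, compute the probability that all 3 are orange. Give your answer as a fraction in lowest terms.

P(all 3 orange) = C(11,3)/C(16,3) = 33/112; P(at least one orange) = 1 − C(5,3)/C(16,3) = 55/56.
Since 'all 3 orange' ⊆ 'at least one orange', P(all 3 | at least one) = 33/112 / 55/56 = 3/10 ≈ 0.3000.

3/10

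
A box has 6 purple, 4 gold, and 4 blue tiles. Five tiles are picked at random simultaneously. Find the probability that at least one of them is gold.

Use the complement: P(at least one gold) = 1 − P(no gold).
P(none) = C(10,5)/C(14,5) = 252/2002.
So P = 1 − 252/2002 = 125/143 ≈ 0.8741.

125/143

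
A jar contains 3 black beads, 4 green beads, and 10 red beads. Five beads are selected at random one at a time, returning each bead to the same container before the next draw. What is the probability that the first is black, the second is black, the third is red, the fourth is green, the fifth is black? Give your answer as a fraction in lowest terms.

Multiply the conditional probability of each draw in order, with replacement (the composition resets each draw).
P = (3/17) · (3/17) · (10/17) · (4/17) · (3/17) = 1080/1419857 ≈ 0.0008.

1080/1419857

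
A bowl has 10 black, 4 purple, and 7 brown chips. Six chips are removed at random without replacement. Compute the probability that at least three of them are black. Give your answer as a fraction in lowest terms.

Sum the hypergeometric tail for j = 3,…,6 black chips.
Favorable = C(10,3)·C(11,3) + C(10,4)·C(11,2) + C(10,5)·C(11,1) + C(10,6)·C(11,0) = 34332; total = C(21,6) = 54264.
P = 34332/54264 = 2861/4522 ≈ 0.6327.

2861/4522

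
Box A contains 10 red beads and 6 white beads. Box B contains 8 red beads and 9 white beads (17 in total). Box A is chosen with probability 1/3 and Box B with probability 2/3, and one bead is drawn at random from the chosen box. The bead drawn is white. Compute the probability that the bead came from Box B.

48/65

P(white | Box A) = 3/8; P(white | Box B) = 9/17.
P(white) = 1/3·3/8 + 2/3·9/17 = 65/136.
By Bayes' rule, P(Box B | white) = 6/17 / 65/136 = 48/65 ≈ 0.7385.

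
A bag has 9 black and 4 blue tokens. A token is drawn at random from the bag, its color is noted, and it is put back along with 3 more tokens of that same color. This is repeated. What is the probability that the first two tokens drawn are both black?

27/52

After a black draw the bag holds 12 black out of 16.
P = (9/13)·(12/16) = 27/52 ≈ 0.5192.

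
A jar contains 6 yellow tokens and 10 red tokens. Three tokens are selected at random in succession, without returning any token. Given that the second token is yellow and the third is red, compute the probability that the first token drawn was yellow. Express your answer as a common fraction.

5/14

P(first=yellow and the second token is yellow and the third is red) = (6/16)·(5/15)·(10/14) = 5/56.
P(E) = Σ over first color = 5/56 + 9/56 = 1/4.
By Bayes, P(first=yellow | E) = 5/56 / 1/4 = 5/14 ≈ 0.3571.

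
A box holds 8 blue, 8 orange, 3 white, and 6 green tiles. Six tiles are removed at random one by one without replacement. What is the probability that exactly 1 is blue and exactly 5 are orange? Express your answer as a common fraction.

16/6325

Unordered draws without replacement: count favorable combinations over C(25,6).
Favorable = C(8,1) · C(8,5) · C(3,0) · C(6,0) = 448; total = C(25,6) = 177100.
P = 448/177100 = 16/6325 ≈ 0.0025.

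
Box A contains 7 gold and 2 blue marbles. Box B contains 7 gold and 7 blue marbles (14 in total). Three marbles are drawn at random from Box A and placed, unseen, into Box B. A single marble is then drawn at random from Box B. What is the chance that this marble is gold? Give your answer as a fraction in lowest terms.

28/51

Condition on how many of the transferred marbles are gold (from Box A: 7 gold of 9; then Box B has 17 total).
  1 gold: C(7,1)C(2,2)/C(9,3) = 1/12; then P = 8/17
  2 gold: C(7,2)C(2,1)/C(9,3) = 1/2; then P = 9/17
  3 gold: C(7,3)C(2,0)/C(9,3) = 5/12; then P = 10/17
P(gold from Box B) = 28/51 ≈ 0.5490.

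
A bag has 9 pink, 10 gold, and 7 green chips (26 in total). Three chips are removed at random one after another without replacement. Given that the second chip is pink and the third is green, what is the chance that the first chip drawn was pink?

1/3

P(first=pink and the second chip is pink and the third is green) = (9/26)·(8/25)·(7/24) = 21/650.
P(E) = Σ over first color = 21/650 + 21/520 + 63/2600 = 63/650.
By Bayes, P(first=pink | E) = 21/650 / 63/650 = 1/3 ≈ 0.3333.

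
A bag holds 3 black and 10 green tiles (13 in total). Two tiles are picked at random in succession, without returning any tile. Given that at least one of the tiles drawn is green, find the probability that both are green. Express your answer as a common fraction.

3/5

P(both green) = C(10,2)/C(13,2) = 15/26; P(at least one green) = 1 − C(3,2)/C(13,2) = 25/26.
Since 'both green' ⊆ 'at least one green', P(both | at least one) = 15/26 / 25/26 = 3/5 ≈ 0.6000.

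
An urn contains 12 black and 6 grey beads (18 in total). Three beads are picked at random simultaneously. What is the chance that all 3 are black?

Unordered draws without replacement: count favorable combinations over C(18,3).
Favorable = C(12,3) · C(6,0) = 220; total = C(18,3) = 816.
P = 220/816 = 55/204 ≈ 0.2696.

55/204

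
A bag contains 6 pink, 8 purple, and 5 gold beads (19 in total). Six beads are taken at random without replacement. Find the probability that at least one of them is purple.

Use the complement: P(at least one purple) = 1 − P(no purple).
P(none) = C(11,6)/C(19,6) = 462/27132.
So P = 1 − 462/27132 = 635/646 ≈ 0.9830.

635/646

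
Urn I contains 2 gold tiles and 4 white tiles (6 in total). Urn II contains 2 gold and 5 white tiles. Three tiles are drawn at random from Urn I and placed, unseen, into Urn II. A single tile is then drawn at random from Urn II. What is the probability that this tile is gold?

3/10

Condition on how many of the transferred tiles are gold (from Urn I: 2 gold of 6; then Urn II has 10 total).
  0 gold: C(2,0)C(4,3)/C(6,3) = 1/5; then P = 2/10
  1 gold: C(2,1)C(4,2)/C(6,3) = 3/5; then P = 3/10
  2 gold: C(2,2)C(4,1)/C(6,3) = 1/5; then P = 4/10
P(gold from Urn II) = 3/10 ≈ 0.3000.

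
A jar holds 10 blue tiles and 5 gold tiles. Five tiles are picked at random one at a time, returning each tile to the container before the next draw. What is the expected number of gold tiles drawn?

5/3

By linearity of expectation, E[X] = Σ P(draw i is gold); each independent draw has P(gold) = 5/15.
E[X] = 5 · 5/15 = 5/3 ≈ 1.6667.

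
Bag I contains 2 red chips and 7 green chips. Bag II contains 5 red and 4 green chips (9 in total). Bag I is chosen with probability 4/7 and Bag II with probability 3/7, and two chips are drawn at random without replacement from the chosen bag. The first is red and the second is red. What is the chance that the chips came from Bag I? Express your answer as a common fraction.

2/17

P(E | Bag I) = 1/36; P(E | Bag II) = 5/18.
P(E) = 4/7·1/36 + 3/7·5/18 = 17/126.
By Bayes' rule, P(Bag I | E) = 1/63 / 17/126 = 2/17 ≈ 0.1176.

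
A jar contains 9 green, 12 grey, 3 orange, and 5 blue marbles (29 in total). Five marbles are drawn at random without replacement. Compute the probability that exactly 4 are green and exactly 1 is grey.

24/1885

Unordered draws without replacement: count favorable combinations over C(29,5).
Favorable = C(9,4) · C(12,1) · C(3,0) · C(5,0) = 1512; total = C(29,5) = 118755.
P = 1512/118755 = 24/1885 ≈ 0.0127.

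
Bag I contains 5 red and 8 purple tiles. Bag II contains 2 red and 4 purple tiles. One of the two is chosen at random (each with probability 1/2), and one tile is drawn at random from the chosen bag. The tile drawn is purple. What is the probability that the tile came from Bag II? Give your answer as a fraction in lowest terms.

13/25

P(purple | Bag I) = 8/13; P(purple | Bag II) = 2/3.
P(purple) = 1/2·8/13 + 1/2·2/3 = 25/39.
By Bayes' rule, P(Bag II | purple) = 1/3 / 25/39 = 13/25 ≈ 0.5200.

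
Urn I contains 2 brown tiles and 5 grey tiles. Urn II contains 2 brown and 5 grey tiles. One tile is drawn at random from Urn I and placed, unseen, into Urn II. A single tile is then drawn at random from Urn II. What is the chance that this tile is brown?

2/7

Condition on how many of the transferred tiles are brown (from Urn I: 2 brown of 7; then Urn II has 8 total).
  0 brown: C(2,0)C(5,1)/C(7,1) = 5/7; then P = 2/8
  1 brown: C(2,1)C(5,0)/C(7,1) = 2/7; then P = 3/8
P(brown from Urn II) = 2/7 ≈ 0.2857.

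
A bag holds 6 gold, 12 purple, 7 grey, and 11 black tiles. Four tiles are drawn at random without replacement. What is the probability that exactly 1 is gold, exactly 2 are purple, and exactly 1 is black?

44/595

Unordered draws without replacement: count favorable combinations over C(36,4).
Favorable = C(6,1) · C(12,2) · C(7,0) · C(11,1) = 4356; total = C(36,4) = 58905.
P = 4356/58905 = 44/595 ≈ 0.0739.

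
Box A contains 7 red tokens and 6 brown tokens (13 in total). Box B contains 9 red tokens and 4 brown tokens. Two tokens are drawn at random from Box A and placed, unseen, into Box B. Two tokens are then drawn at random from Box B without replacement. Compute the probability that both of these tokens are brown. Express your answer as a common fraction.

257/2730

Condition on how many of the transferred tokens are brown (from Box A: 6 brown of 13; then Box B has 15 total).
  0 brown: C(6,0)C(7,2)/C(13,2) = 7/26; then P = C(4,2)/C(15,2) = 2/35
  1 brown: C(6,1)C(7,1)/C(13,2) = 7/13; then P = C(5,2)/C(15,2) = 2/21
  2 brown: C(6,2)C(7,0)/C(13,2) = 5/26; then P = C(6,2)/C(15,2) = 1/7
P(both brown) = 257/2730 ≈ 0.0941.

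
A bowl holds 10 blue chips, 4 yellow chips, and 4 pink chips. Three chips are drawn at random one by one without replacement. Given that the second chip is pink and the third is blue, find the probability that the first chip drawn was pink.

3/16

P(first=pink and the second chip is pink and the third is blue) = (4/18)·(3/17)·(10/16) = 5/204.
P(E) = Σ over first color = 5/68 + 5/153 + 5/204 = 20/153.
By Bayes, P(first=pink | E) = 5/204 / 20/153 = 3/16 ≈ 0.1875.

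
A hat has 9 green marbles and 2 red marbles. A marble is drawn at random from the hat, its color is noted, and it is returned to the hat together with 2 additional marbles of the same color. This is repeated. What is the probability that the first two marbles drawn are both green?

9/13

After a green draw the hat holds 11 green out of 13.
P = (9/11)·(11/13) = 9/13 ≈ 0.6923.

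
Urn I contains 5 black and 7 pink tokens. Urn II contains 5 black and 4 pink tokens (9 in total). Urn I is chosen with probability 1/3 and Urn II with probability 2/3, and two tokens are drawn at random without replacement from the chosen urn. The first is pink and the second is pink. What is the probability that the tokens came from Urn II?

22/43

P(E | Urn I) = 7/22; P(E | Urn II) = 1/6.
P(E) = 1/3·7/22 + 2/3·1/6 = 43/198.
By Bayes' rule, P(Urn II | E) = 1/9 / 43/198 = 22/43 ≈ 0.5116.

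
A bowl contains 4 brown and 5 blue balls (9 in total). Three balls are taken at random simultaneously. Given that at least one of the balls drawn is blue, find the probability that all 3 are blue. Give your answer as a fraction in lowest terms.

P(all 3 blue) = C(5,3)/C(9,3) = 5/42; P(at least one blue) = 1 − C(4,3)/C(9,3) = 20/21.
Since 'all 3 blue' ⊆ 'at least one blue', P(all 3 | at least one) = 5/42 / 20/21 = 1/8 ≈ 0.1250.

1/8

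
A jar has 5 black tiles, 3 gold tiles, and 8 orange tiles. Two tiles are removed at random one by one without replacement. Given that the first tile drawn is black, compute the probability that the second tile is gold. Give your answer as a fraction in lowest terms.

After removing 1 black, the jar has 3 gold out of 15 remaining.
P(second is gold | given) = 3/15 = 1/5 ≈ 0.2000.

1/5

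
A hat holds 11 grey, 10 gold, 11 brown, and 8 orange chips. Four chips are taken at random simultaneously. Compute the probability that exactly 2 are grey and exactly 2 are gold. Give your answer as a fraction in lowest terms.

Unordered draws without replacement: count favorable combinations over C(40,4).
Favorable = C(11,2) · C(10,2) · C(11,0) · C(8,0) = 2475; total = C(40,4) = 91390.
P = 2475/91390 = 495/18278 ≈ 0.0271.

495/18278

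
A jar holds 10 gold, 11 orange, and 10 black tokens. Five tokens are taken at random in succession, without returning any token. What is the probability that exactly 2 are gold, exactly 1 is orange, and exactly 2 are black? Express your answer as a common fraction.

Unordered draws without replacement: count favorable combinations over C(31,5).
Favorable = C(10,2) · C(11,1) · C(10,2) = 22275; total = C(31,5) = 169911.
P = 22275/169911 = 825/6293 ≈ 0.1311.

825/6293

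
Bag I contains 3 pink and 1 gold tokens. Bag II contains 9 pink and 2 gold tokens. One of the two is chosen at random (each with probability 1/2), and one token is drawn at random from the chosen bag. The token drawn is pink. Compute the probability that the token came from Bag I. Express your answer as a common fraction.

P(pink | Bag I) = 3/4; P(pink | Bag II) = 9/11.
P(pink) = 1/2·3/4 + 1/2·9/11 = 69/88.
By Bayes' rule, P(Bag I | pink) = 3/8 / 69/88 = 11/23 ≈ 0.4783.

11/23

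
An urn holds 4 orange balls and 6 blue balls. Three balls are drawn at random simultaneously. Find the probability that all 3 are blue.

Unordered draws without replacement: count favorable combinations over C(10,3).
Favorable = C(4,0) · C(6,3) = 20; total = C(10,3) = 120.
P = 20/120 = 1/6 ≈ 0.1667.

1/6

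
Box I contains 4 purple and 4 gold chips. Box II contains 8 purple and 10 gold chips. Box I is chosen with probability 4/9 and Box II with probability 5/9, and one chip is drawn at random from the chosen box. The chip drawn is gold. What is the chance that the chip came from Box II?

25/43

P(gold | Box I) = 1/2; P(gold | Box II) = 5/9.
P(gold) = 4/9·1/2 + 5/9·5/9 = 43/81.
By Bayes' rule, P(Box II | gold) = 25/81 / 43/81 = 25/43 ≈ 0.5814.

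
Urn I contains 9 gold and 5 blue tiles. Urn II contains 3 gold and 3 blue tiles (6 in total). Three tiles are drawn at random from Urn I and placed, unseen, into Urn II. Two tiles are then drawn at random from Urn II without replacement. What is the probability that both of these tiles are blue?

Condition on how many of the transferred tiles are blue (from Urn I: 5 blue of 14; then Urn II has 9 total).
  0 blue: C(5,0)C(9,3)/C(14,3) = 3/13; then P = C(3,2)/C(9,2) = 1/12
  1 blue: C(5,1)C(9,2)/C(14,3) = 45/91; then P = C(4,2)/C(9,2) = 1/6
  2 blue: C(5,2)C(9,1)/C(14,3) = 45/182; then P = C(5,2)/C(9,2) = 5/18
  3 blue: C(5,3)C(9,0)/C(14,3) = 5/182; then P = C(6,2)/C(9,2) = 5/12
P(both blue) = 397/2184 ≈ 0.1818.

397/2184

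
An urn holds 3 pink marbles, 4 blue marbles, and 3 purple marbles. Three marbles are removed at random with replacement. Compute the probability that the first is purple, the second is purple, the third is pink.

27/1000

Multiply the conditional probability of each draw in order, with replacement (the composition resets each draw).
P = (3/10) · (3/10) · (3/10) = 27/1000 ≈ 0.0270.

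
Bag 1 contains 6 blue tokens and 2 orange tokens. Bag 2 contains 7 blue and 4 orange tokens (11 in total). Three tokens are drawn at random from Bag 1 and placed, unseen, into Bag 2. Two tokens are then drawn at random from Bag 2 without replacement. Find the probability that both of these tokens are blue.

Condition on how many of the transferred tokens are blue (from Bag 1: 6 blue of 8; then Bag 2 has 14 total).
  1 blue: C(6,1)C(2,2)/C(8,3) = 3/28; then P = C(8,2)/C(14,2) = 4/13
  2 blue: C(6,2)C(2,1)/C(8,3) = 15/28; then P = C(9,2)/C(14,2) = 36/91
  3 blue: C(6,3)C(2,0)/C(8,3) = 5/14; then P = C(10,2)/C(14,2) = 45/91
P(both blue) = 537/1274 ≈ 0.4215.

537/1274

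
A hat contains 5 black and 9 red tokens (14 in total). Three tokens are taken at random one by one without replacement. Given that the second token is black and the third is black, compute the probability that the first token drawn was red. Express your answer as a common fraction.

P(first=red and the second token is black and the third is black) = (9/14)·(5/13)·(4/12) = 15/182.
P(E) = Σ over first color = 5/182 + 15/182 = 10/91.
By Bayes, P(first=red | E) = 15/182 / 10/91 = 3/4 ≈ 0.7500.

3/4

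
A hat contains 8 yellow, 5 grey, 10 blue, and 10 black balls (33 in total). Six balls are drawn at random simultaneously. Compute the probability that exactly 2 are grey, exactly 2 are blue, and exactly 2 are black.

Unordered draws without replacement: count favorable combinations over C(33,6).
Favorable = C(8,0) · C(5,2) · C(10,2) · C(10,2) = 20250; total = C(33,6) = 1107568.
P = 20250/1107568 = 10125/553784 ≈ 0.0183.

10125/553784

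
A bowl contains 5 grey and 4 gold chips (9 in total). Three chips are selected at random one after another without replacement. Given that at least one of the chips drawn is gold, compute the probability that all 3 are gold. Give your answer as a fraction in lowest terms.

P(all 3 gold) = C(4,3)/C(9,3) = 1/21; P(at least one gold) = 1 − C(5,3)/C(9,3) = 37/42.
Since 'all 3 gold' ⊆ 'at least one gold', P(all 3 | at least one) = 1/21 / 37/42 = 2/37 ≈ 0.0541.

2/37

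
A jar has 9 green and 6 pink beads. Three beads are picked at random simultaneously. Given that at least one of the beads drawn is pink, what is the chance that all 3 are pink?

P(all 3 pink) = C(6,3)/C(15,3) = 4/91; P(at least one pink) = 1 − C(9,3)/C(15,3) = 53/65.
Since 'all 3 pink' ⊆ 'at least one pink', P(all 3 | at least one) = 4/91 / 53/65 = 20/371 ≈ 0.0539.

20/371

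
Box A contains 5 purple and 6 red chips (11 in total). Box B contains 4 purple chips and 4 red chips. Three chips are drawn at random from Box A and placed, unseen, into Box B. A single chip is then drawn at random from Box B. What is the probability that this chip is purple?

Condition on how many of the transferred chips are purple (from Box A: 5 purple of 11; then Box B has 11 total).
  0 purple: C(5,0)C(6,3)/C(11,3) = 4/33; then P = 4/11
  1 purple: C(5,1)C(6,2)/C(11,3) = 5/11; then P = 5/11
  2 purple: C(5,2)C(6,1)/C(11,3) = 4/11; then P = 6/11
  3 purple: C(5,3)C(6,0)/C(11,3) = 2/33; then P = 7/11
P(purple from Box B) = 59/121 ≈ 0.4876.

59/121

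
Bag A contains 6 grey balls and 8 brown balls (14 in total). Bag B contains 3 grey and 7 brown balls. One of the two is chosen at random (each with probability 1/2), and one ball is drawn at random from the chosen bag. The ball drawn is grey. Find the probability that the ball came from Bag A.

P(grey | Bag A) = 3/7; P(grey | Bag B) = 3/10.
P(grey) = 1/2·3/7 + 1/2·3/10 = 51/140.
By Bayes' rule, P(Bag A | grey) = 3/14 / 51/140 = 10/17 ≈ 0.5882.

10/17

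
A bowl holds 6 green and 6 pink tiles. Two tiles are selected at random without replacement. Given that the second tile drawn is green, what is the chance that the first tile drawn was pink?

P(first=pink and the second tile drawn is green) = (6/12)·(6/11) = 3/11.
P(the second tile drawn is green) = Σ over first color = 5/22 + 3/11 = 1/2.
By Bayes, P(first=pink | the second tile drawn is green) = 3/11 / 1/2 = 6/11 ≈ 0.5455.

6/11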